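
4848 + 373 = 5221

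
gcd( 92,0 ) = 92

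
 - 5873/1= - 5873 = - 5873.00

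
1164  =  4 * 291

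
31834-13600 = 18234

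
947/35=27 + 2/35 = 27.06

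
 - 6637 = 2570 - 9207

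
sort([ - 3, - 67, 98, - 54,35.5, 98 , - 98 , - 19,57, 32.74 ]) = [-98, - 67, - 54, - 19, - 3, 32.74, 35.5,57, 98,98 ] 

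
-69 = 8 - 77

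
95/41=2 + 13/41  =  2.32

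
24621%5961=777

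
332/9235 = 332/9235 = 0.04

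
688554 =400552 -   -  288002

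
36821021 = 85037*433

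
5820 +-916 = 4904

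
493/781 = 493/781 = 0.63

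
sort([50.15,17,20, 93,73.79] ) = [ 17,20,50.15,73.79, 93]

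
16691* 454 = 7577714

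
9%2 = 1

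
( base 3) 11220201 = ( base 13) 1828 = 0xDFF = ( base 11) 2768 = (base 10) 3583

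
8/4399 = 8/4399=0.00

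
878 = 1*878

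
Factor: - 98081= - 98081^1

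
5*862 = 4310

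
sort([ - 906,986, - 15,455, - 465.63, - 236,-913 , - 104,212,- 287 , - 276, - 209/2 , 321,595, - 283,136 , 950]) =[ - 913, - 906, - 465.63, - 287, - 283, - 276, - 236, - 209/2, - 104, -15  ,  136,212,  321,  455,595,950,986] 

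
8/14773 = 8/14773 = 0.00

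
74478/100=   744+39/50 = 744.78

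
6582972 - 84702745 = -78119773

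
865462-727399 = 138063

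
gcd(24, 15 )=3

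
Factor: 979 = 11^1*89^1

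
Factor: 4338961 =11^1 * 17^1*23203^1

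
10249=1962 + 8287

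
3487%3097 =390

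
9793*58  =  567994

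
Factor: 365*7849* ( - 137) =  - 5^1*47^1*73^1*137^1*167^1= - 392489245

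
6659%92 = 35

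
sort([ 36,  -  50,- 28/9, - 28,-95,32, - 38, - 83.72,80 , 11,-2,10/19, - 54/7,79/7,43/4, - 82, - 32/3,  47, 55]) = [- 95, - 83.72,- 82, - 50, - 38, - 28, - 32/3, - 54/7, - 28/9, - 2,10/19, 43/4,  11 , 79/7,32,36,47,55,  80] 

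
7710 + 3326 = 11036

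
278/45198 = 139/22599 = 0.01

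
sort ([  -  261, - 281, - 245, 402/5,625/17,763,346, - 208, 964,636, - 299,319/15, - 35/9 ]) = [  -  299, - 281, - 261, - 245,-208, -35/9,319/15,625/17, 402/5, 346 , 636,  763,964]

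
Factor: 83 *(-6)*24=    - 2^4*3^2*83^1 = - 11952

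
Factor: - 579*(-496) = 287184= 2^4*3^1*31^1 *193^1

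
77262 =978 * 79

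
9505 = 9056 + 449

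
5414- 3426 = 1988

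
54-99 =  - 45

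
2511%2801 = 2511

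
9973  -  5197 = 4776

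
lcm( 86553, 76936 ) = 692424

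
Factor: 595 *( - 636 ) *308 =-2^4*3^1*5^1*7^2 * 11^1*17^1 * 53^1 = -  116553360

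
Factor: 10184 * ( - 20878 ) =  - 212621552= -  2^4*11^1*13^1 * 19^1*67^1*73^1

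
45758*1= 45758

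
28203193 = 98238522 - 70035329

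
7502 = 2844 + 4658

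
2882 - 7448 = -4566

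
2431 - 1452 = 979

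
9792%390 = 42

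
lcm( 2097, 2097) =2097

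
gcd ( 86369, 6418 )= 1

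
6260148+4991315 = 11251463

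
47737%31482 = 16255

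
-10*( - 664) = 6640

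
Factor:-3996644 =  - 2^2 *31^1*167^1*193^1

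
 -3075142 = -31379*98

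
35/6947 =35/6947 = 0.01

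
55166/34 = 27583/17 = 1622.53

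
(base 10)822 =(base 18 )29c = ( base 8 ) 1466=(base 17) 2e6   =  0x336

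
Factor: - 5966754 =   -  2^1*3^1*281^1 *3539^1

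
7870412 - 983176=6887236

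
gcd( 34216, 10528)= 2632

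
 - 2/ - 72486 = 1/36243 = 0.00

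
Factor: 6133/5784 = 2^(  -  3)*3^( - 1) * 241^(- 1)*6133^1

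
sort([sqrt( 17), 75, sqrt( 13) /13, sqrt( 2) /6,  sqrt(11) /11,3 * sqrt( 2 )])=[sqrt( 2)/6, sqrt( 13 )/13,sqrt( 11 ) /11,sqrt( 17 ),3 * sqrt( 2),75] 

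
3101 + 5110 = 8211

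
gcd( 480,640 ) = 160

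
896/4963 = 128/709 = 0.18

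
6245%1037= 23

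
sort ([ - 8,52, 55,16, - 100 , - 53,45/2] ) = [-100, - 53,-8, 16, 45/2, 52, 55] 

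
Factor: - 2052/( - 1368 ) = 3/2 = 2^(  -  1)*3^1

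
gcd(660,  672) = 12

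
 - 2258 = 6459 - 8717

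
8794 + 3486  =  12280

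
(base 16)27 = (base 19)21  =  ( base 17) 25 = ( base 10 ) 39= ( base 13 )30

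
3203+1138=4341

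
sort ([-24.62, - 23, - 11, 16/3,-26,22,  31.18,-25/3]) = [-26,-24.62 , - 23,-11, - 25/3 , 16/3, 22,31.18 ] 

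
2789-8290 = -5501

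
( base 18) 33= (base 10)57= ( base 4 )321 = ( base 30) 1R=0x39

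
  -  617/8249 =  - 1 + 7632/8249 = -  0.07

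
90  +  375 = 465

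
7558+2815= 10373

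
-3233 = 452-3685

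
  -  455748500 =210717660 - 666466160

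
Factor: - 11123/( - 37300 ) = 2^(-2)*5^( - 2 )*7^2*227^1 * 373^ ( - 1 )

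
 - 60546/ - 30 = 2018 + 1/5 = 2018.20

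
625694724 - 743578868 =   -  117884144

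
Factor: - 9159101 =  -  7^1*59^1 * 67^1 * 331^1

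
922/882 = 461/441 = 1.05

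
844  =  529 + 315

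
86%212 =86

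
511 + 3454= 3965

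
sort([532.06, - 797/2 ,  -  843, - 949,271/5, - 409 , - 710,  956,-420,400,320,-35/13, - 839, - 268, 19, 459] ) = [ - 949, - 843, - 839, - 710,-420 ,  -  409, - 797/2, - 268, - 35/13, 19,271/5, 320,  400, 459,532.06,956] 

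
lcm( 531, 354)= 1062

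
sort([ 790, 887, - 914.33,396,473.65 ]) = [ - 914.33, 396 , 473.65, 790,  887 ]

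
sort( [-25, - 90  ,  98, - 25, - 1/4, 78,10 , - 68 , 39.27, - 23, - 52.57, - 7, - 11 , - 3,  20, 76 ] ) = [ - 90, - 68, - 52.57, - 25, - 25, - 23,- 11, - 7 , - 3, - 1/4,10,20,39.27,76, 78, 98] 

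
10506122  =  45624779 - 35118657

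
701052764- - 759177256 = 1460230020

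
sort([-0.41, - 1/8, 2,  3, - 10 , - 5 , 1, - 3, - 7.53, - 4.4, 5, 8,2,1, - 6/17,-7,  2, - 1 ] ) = [-10, - 7.53 , - 7, - 5,-4.4, - 3 ,-1,-0.41, - 6/17, - 1/8,1,1, 2,2, 2 , 3, 5,8 ]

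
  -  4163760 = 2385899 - 6549659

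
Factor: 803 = 11^1*73^1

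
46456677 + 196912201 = 243368878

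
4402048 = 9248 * 476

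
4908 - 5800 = -892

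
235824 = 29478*8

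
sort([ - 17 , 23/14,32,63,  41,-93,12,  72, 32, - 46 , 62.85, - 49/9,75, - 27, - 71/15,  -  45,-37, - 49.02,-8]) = [ - 93 , - 49.02, - 46,-45,- 37,-27 ,-17, - 8,-49/9,- 71/15, 23/14 , 12,32 , 32,  41 , 62.85, 63, 72, 75]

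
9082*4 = 36328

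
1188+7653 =8841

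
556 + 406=962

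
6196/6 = 3098/3  =  1032.67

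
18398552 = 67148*274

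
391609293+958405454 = 1350014747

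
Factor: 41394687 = 3^1*23^1*29^1 *137^1*151^1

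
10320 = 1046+9274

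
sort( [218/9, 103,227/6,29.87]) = [ 218/9,29.87,227/6 , 103] 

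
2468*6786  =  16747848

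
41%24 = 17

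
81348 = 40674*2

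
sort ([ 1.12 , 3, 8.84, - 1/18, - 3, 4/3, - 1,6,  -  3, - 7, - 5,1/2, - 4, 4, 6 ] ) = [ -7,  -  5, - 4,-3, - 3, -1, -1/18, 1/2,1.12, 4/3,  3, 4,6,6, 8.84]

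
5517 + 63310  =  68827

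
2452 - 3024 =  - 572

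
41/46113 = 41/46113 = 0.00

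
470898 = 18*26161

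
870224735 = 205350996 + 664873739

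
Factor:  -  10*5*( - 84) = 2^3 * 3^1 *5^2*7^1 = 4200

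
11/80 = 11/80   =  0.14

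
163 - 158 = 5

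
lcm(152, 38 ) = 152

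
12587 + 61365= 73952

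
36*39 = 1404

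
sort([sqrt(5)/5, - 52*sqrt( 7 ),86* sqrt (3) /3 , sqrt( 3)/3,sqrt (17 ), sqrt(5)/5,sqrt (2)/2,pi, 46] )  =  [ - 52 * sqrt(7), sqrt(5 ) /5, sqrt( 5 )/5 , sqrt( 3)/3,sqrt( 2 )/2,pi,  sqrt( 17),46,86*sqrt(3)/3]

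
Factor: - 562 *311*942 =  - 2^2*3^1 * 157^1*281^1* 311^1 = -  164644644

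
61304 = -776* (-79)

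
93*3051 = 283743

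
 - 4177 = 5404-9581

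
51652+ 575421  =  627073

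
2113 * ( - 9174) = -19384662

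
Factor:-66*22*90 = - 2^3 * 3^3*5^1*11^2 = - 130680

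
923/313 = 2  +  297/313 = 2.95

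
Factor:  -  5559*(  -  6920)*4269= 2^3*3^2*5^1*17^1*109^1*173^1*1423^1 = 164221087320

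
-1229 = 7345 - 8574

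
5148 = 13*396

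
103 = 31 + 72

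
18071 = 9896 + 8175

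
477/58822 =477/58822 = 0.01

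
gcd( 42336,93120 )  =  96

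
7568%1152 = 656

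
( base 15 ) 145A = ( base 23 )85d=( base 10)4360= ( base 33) 404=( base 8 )10410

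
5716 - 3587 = 2129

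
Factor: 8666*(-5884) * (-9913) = 2^3*7^1*23^1*431^1*619^1*1471^1 = 505471245272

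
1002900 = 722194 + 280706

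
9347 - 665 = 8682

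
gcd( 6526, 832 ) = 26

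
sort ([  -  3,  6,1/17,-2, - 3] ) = [ - 3, - 3, - 2, 1/17,6 ] 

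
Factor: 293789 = 89^1*3301^1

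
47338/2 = 23669 = 23669.00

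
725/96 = 725/96 = 7.55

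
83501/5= 83501/5 = 16700.20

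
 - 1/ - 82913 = 1/82913  =  0.00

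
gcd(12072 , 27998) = 2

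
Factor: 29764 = 2^2*7^1*1063^1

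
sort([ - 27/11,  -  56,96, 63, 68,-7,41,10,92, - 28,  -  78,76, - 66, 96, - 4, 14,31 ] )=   [-78,- 66, - 56 , - 28, - 7 , - 4  ,-27/11,10,14,31,41,63 , 68,76,92 , 96,  96] 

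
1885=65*29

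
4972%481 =162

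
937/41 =22 + 35/41=22.85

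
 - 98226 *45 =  - 4420170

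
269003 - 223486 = 45517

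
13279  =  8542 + 4737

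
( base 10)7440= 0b1110100010000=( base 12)4380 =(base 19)11BB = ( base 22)F84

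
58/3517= 58/3517 = 0.02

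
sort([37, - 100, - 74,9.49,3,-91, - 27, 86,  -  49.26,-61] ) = [ - 100, - 91, - 74, - 61,-49.26, -27,3, 9.49,37,86]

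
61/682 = 61/682 = 0.09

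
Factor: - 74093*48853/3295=-3619665329/3295= - 5^(-1)*7^2*659^( - 1)*997^1 * 74093^1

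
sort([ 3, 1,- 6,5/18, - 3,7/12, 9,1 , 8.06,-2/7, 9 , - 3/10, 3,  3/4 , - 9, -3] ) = [  -  9, - 6,-3,-3 ,-3/10,-2/7,5/18, 7/12, 3/4,1, 1, 3,3,8.06, 9, 9] 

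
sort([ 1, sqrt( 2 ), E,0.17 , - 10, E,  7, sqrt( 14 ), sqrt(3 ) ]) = [ - 10, 0.17, 1 , sqrt ( 2 ), sqrt ( 3),E,E, sqrt( 14),7]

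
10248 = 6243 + 4005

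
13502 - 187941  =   - 174439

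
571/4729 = 571/4729 = 0.12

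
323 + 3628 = 3951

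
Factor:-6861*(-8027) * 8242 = 2^1*3^1 *13^1 * 23^1 * 317^1 * 349^1 * 2287^1  =  453913701774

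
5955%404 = 299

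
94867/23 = 94867/23 =4124.65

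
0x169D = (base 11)4393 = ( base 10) 5789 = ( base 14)2177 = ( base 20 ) e99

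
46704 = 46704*1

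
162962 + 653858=816820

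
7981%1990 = 21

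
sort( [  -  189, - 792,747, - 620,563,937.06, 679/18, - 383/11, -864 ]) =[ - 864, - 792, - 620, - 189 ,- 383/11,679/18,563, 747,937.06 ]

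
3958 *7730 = 30595340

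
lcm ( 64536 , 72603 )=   580824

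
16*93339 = 1493424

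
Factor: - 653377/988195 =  - 5^( - 1)*13^(  -  1)*23^( - 1)*151^1*661^(  -  1)*4327^1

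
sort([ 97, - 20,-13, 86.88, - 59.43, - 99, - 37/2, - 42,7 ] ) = [- 99 , - 59.43, - 42 , - 20, - 37/2, - 13,  7,86.88,97]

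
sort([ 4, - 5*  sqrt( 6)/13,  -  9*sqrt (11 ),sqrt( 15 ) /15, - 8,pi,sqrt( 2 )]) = [ - 9*sqrt(11),  -  8, - 5*sqrt( 6)/13 , sqrt( 15 ) /15,sqrt( 2 ), pi,4 ]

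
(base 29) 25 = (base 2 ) 111111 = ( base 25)2d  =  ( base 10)63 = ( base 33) 1u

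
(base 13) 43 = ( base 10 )55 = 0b110111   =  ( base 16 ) 37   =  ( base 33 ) 1m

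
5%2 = 1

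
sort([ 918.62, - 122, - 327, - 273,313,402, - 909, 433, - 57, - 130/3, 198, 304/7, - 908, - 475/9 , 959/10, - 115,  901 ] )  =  [ - 909,-908,-327, - 273, - 122 , -115,-57, - 475/9 , - 130/3,304/7,959/10, 198,313, 402,433 , 901,918.62]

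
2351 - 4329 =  - 1978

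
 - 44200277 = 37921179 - 82121456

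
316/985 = 316/985 = 0.32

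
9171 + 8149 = 17320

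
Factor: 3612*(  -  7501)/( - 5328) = 2^( - 2)* 3^( - 1 )*7^1*13^1*37^( - 1)* 43^1*577^1 = 2257801/444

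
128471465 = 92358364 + 36113101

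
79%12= 7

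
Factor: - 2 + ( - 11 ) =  - 13^1 = - 13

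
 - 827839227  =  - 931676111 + 103836884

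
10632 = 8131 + 2501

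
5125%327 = 220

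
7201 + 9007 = 16208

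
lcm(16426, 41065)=82130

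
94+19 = 113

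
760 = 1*760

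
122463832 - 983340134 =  - 860876302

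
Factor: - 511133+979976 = 3^1*17^1*29^1*317^1 = 468843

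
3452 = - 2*( - 1726)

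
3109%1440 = 229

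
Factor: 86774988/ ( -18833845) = -2^2*3^1*5^( - 1 )*19^( - 1 ) *1759^1*4111^1*198251^( - 1)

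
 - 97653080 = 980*( - 99646 )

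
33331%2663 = 1375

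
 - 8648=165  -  8813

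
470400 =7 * 67200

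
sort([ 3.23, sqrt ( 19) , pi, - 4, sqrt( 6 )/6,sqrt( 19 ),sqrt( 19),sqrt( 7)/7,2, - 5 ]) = [-5 ,-4,sqrt( 7) /7 , sqrt( 6) /6, 2,pi,3.23,sqrt( 19),sqrt ( 19),sqrt( 19)]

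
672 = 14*48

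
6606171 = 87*75933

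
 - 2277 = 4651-6928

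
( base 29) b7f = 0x24fd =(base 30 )afj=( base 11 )7129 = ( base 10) 9469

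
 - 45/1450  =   - 9/290 = - 0.03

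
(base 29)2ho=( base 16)897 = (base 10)2199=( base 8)4227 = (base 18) 6e3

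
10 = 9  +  1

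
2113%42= 13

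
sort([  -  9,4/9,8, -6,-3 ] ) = [  -  9, - 6,  -  3, 4/9, 8 ] 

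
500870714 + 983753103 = 1484623817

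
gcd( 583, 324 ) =1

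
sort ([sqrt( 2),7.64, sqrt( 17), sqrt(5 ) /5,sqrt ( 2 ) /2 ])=[ sqrt( 5)/5,sqrt( 2 ) /2,sqrt( 2), sqrt ( 17),7.64 ]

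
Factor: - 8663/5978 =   -  2^( - 1 )*7^ (  -  2 ) *61^(  -  1 )*8663^1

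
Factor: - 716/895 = - 4/5 = - 2^2 * 5^( - 1)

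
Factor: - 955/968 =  - 2^( - 3)*5^1*11^( - 2)*191^1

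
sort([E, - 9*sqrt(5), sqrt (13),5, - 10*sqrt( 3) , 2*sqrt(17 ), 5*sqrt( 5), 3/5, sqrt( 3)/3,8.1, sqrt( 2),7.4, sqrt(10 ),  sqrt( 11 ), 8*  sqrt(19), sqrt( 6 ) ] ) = [-9*sqrt(5) , - 10*sqrt( 3), sqrt( 3)/3, 3/5,sqrt( 2),sqrt(6 ), E, sqrt( 10 ),  sqrt( 11 ), sqrt (13 ), 5,7.4 , 8.1,2*sqrt ( 17), 5 * sqrt(5), 8 * sqrt( 19)]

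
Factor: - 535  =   - 5^1*107^1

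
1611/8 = 1611/8 =201.38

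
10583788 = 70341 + 10513447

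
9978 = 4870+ 5108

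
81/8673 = 27/2891 = 0.01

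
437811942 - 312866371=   124945571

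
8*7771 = 62168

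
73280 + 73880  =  147160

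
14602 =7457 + 7145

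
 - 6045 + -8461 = - 14506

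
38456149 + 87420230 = 125876379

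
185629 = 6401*29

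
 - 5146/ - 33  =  155 + 31/33 = 155.94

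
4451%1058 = 219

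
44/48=11/12 = 0.92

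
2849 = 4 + 2845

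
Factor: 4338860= 2^2 * 5^1*59^1*3677^1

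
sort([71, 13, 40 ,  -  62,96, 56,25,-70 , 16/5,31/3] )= [ - 70, - 62, 16/5, 31/3, 13, 25, 40,56, 71,96] 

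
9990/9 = 1110 = 1110.00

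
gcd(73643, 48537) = 1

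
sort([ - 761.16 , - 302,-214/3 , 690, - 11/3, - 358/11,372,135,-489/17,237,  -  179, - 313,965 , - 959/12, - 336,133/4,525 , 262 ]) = [ - 761.16, - 336, -313 , - 302, - 179, - 959/12 ,  -  214/3,-358/11,-489/17, - 11/3, 133/4,135, 237,262,372 , 525, 690,965] 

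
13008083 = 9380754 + 3627329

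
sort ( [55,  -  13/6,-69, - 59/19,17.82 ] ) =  [ - 69 , - 59/19 ,- 13/6,  17.82,55]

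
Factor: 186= 2^1*3^1*31^1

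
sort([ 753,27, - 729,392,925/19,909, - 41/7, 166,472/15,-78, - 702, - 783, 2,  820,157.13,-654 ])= [ - 783, - 729, - 702, - 654, - 78, - 41/7,2, 27,472/15,925/19,157.13,166,392 , 753,820,909]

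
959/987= 137/141 = 0.97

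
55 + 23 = 78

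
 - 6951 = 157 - 7108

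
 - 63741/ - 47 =1356 + 9/47 = 1356.19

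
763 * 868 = 662284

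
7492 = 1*7492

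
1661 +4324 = 5985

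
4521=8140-3619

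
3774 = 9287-5513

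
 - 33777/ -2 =16888+1/2 = 16888.50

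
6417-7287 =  - 870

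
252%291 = 252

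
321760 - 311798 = 9962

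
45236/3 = 45236/3 = 15078.67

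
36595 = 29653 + 6942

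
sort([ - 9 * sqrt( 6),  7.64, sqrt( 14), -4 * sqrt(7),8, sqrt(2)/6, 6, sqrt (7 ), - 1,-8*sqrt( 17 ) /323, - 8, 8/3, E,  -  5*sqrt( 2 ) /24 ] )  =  [- 9*sqrt(6), - 4*sqrt(7), - 8,  -  1,  -  5*sqrt( 2) /24, - 8*sqrt( 17)/323,sqrt( 2)/6,  sqrt( 7), 8/3,E, sqrt( 14) , 6, 7.64,8]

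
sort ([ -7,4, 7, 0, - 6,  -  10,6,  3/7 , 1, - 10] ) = [ - 10,-10,-7,-6,0 , 3/7, 1, 4, 6, 7 ] 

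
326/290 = 163/145 = 1.12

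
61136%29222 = 2692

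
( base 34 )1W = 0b1000010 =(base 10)66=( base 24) 2I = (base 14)4A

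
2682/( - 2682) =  - 1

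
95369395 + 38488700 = 133858095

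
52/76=13/19 = 0.68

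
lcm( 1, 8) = 8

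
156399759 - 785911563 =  - 629511804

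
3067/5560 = 3067/5560=0.55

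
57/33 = 19/11 = 1.73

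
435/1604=435/1604 =0.27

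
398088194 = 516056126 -117967932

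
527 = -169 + 696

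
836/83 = 10 + 6/83 = 10.07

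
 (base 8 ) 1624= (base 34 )qw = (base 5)12131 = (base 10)916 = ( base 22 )1je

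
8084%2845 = 2394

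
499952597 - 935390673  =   - 435438076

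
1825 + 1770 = 3595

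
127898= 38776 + 89122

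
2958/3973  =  102/137   =  0.74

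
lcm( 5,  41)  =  205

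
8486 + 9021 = 17507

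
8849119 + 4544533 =13393652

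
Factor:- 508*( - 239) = 121412 = 2^2*127^1*239^1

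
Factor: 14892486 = 2^1*3^1*7^1*29^1 * 12227^1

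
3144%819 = 687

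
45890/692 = 22945/346 = 66.32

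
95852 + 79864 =175716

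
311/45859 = 311/45859 =0.01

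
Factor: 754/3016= 1/4=2^ (-2 ) 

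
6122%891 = 776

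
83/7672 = 83/7672  =  0.01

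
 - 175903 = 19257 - 195160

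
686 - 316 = 370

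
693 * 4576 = 3171168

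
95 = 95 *1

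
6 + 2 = 8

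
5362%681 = 595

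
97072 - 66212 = 30860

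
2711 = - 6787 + 9498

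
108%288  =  108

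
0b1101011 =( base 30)3H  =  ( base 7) 212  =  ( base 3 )10222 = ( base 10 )107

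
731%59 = 23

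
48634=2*24317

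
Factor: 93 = 3^1*31^1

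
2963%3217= 2963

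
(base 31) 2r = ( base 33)2n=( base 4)1121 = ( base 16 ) 59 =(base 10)89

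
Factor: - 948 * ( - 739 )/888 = 58381/74 = 2^( - 1)*37^( - 1 ) *79^1* 739^1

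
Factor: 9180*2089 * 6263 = 120105676260 = 2^2*3^3*5^1 * 17^1 * 2089^1 * 6263^1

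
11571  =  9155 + 2416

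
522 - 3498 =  - 2976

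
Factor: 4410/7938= 3^( - 2 )*5^1 = 5/9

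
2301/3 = 767  =  767.00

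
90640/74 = 45320/37 = 1224.86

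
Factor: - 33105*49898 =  - 1651873290=-2^1*3^1*5^1*61^1*409^1*2207^1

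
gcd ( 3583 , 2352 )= 1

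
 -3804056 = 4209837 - 8013893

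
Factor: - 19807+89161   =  69354 = 2^1*3^2*3853^1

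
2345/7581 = 335/1083 = 0.31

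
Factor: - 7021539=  - 3^3 * 7^1 * 97^1*383^1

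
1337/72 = 1337/72 = 18.57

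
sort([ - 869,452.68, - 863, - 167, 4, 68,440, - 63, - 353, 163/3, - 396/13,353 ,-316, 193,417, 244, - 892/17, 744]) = [ - 869, - 863, - 353,-316, - 167,  -  63,- 892/17, - 396/13 , 4, 163/3, 68,  193,244, 353, 417,440, 452.68,744 ] 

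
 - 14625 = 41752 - 56377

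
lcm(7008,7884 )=63072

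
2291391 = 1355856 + 935535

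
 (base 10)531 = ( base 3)201200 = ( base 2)1000010011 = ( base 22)123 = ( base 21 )146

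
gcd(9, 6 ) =3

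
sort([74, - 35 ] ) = [ - 35,74 ] 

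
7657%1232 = 265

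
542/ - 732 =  - 1  +  95/366=- 0.74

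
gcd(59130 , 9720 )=810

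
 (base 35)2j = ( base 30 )2T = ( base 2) 1011001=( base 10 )89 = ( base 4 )1121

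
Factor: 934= 2^1*467^1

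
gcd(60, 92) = 4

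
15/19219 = 15/19219 = 0.00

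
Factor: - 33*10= -330 = -2^1*3^1* 5^1*11^1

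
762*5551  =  4229862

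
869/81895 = 79/7445= 0.01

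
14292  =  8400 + 5892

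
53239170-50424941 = 2814229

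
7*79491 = 556437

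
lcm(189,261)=5481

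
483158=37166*13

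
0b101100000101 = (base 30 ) 341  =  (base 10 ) 2821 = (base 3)10212111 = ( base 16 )B05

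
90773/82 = 90773/82 = 1106.99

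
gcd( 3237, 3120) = 39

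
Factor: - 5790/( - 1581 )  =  2^1*5^1*17^( - 1)*31^( - 1 )*193^1 = 1930/527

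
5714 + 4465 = 10179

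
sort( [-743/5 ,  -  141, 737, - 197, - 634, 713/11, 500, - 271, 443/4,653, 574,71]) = [ - 634,  -  271 ,  -  197,-743/5, - 141, 713/11,71 , 443/4, 500,574, 653,737]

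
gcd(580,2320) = 580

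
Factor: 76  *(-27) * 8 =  - 2^5*3^3*19^1 = - 16416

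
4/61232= 1/15308= 0.00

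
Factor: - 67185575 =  - 5^2*2687423^1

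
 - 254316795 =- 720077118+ 465760323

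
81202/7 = 11600+2/7 = 11600.29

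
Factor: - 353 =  - 353^1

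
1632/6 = 272=272.00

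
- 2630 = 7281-9911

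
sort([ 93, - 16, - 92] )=[-92,  -  16,93]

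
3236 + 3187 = 6423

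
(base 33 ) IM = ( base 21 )187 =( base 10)616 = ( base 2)1001101000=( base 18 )1G4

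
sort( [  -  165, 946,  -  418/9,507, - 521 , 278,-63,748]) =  [ - 521,-165,  -  63,-418/9,278,507, 748  ,  946 ]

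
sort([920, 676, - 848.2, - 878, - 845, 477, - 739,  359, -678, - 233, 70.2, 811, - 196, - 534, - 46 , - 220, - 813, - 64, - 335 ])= [ - 878, - 848.2,- 845, - 813, - 739,  -  678, - 534,  -  335, - 233 ,-220, - 196, - 64, - 46, 70.2, 359,  477,676, 811, 920 ]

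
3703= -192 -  - 3895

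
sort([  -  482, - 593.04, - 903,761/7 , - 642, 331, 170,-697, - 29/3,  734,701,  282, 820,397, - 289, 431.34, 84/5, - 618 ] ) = [ - 903  , - 697, - 642, - 618, - 593.04,-482 , -289 , - 29/3, 84/5,  761/7, 170, 282, 331,397, 431.34,  701, 734 , 820 ]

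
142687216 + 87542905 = 230230121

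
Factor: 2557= 2557^1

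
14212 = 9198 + 5014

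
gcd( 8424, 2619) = 27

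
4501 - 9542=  - 5041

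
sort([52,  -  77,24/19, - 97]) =[ - 97, - 77,24/19,52]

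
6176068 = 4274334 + 1901734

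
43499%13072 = 4283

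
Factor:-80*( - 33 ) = 2^4*3^1*5^1 * 11^1 =2640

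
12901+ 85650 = 98551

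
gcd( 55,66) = 11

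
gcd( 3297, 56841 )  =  3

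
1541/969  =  1+572/969 = 1.59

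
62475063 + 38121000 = 100596063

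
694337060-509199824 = 185137236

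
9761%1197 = 185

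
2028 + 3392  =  5420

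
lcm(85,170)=170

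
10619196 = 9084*1169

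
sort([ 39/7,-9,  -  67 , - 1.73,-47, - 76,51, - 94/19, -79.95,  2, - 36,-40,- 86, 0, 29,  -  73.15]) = [ - 86,  -  79.95,-76,-73.15,-67, - 47, - 40, - 36, - 9, - 94/19 , - 1.73,0 , 2, 39/7,29,51]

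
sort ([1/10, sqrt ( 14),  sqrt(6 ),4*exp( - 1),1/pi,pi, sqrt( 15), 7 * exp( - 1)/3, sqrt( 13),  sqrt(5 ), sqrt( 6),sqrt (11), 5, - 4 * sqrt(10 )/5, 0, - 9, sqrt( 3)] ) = [ - 9, - 4*sqrt (10) /5, 0,1/10, 1/pi,7 * exp ( - 1)/3, 4*exp ( - 1),sqrt(3),sqrt(5),sqrt( 6), sqrt( 6) , pi, sqrt(11 ), sqrt(13), sqrt(14) , sqrt( 15),  5]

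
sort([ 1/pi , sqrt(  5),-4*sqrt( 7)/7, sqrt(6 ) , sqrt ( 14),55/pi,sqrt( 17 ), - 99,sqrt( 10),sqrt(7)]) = [ -99, - 4*sqrt(7)/7,1/pi,  sqrt(5),sqrt( 6 ),sqrt (7)  ,  sqrt( 10 ) , sqrt (14),sqrt( 17 ),  55/pi]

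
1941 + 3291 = 5232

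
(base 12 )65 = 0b1001101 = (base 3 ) 2212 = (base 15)52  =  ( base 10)77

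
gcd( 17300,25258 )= 346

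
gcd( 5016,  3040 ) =152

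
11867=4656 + 7211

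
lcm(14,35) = 70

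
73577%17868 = 2105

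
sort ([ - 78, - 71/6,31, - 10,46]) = [ -78, - 71/6,- 10, 31, 46 ] 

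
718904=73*9848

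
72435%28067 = 16301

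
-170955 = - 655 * 261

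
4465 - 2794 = 1671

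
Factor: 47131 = 7^1 * 6733^1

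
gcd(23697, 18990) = 9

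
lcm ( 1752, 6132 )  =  12264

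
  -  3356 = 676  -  4032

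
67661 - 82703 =- 15042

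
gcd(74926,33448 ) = 2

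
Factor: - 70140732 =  - 2^2*3^1 * 47^1*124363^1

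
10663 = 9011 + 1652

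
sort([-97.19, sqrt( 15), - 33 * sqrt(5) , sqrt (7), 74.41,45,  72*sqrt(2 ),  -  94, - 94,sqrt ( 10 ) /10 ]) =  [ -97.19, - 94, - 94, - 33 * sqrt ( 5), sqrt(10) /10,sqrt(7), sqrt( 15), 45,74.41,72 * sqrt(2 )]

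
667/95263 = 667/95263= 0.01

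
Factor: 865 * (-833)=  - 5^1*7^2*17^1*173^1 = -720545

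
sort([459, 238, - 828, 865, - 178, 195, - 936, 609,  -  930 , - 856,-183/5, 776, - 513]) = [ - 936,-930, - 856, - 828,  -  513, - 178 , - 183/5, 195, 238, 459, 609,776,865] 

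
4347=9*483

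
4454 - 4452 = 2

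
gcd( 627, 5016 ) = 627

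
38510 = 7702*5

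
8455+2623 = 11078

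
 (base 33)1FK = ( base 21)3d8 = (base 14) 828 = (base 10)1604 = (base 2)11001000100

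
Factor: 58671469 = 6871^1*8539^1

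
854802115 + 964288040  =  1819090155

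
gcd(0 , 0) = 0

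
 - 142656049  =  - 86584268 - 56071781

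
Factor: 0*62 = 0= 0^1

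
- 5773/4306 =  - 5773/4306 = - 1.34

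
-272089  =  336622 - 608711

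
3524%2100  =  1424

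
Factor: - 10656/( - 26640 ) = 2^1 *5^(-1) = 2/5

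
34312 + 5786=40098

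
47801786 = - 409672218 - -457474004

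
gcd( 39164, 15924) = 4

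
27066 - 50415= -23349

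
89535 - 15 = 89520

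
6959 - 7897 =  - 938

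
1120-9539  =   - 8419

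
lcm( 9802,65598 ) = 852774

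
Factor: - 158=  - 2^1*79^1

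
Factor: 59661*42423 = 3^3 * 7^1*79^1*179^1*947^1 = 2530998603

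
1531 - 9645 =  - 8114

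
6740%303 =74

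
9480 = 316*30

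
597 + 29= 626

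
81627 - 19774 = 61853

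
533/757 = 533/757 = 0.70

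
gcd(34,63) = 1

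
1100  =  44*25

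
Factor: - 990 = -2^1 * 3^2 * 5^1*11^1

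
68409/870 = 78 +183/290 = 78.63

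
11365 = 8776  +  2589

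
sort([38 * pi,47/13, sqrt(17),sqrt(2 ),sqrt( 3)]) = [sqrt( 2 ),sqrt( 3 ),47/13, sqrt(17 ),38*pi] 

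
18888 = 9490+9398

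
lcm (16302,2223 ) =48906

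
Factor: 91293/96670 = 2^( - 1)*3^1*5^( - 1 )*7^(-1)*1381^(-1)*30431^1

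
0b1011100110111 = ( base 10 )5943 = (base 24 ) a7f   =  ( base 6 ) 43303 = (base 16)1737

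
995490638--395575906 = 1391066544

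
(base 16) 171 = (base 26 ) e5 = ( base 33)b6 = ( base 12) 269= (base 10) 369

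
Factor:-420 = - 2^2*3^1*5^1 * 7^1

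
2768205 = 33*83885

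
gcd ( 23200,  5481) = 29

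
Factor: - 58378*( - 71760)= 2^5*3^1*5^1 * 13^1*17^2*23^1*101^1 = 4189205280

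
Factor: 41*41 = 41^2=1681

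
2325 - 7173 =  - 4848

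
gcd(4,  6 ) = 2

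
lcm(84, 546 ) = 1092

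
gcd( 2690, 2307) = 1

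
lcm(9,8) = 72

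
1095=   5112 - 4017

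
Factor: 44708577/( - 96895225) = -3^1*5^(  -  2 ) *7^( - 1 ) * 19^1*293^1 * 2677^1*553687^( - 1 )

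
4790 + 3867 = 8657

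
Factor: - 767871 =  - 3^2 * 13^1*6563^1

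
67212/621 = 7468/69= 108.23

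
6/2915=6/2915 = 0.00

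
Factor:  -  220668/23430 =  - 2^1 * 5^( - 1 )*7^1*11^(-1) * 37^1 = -  518/55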